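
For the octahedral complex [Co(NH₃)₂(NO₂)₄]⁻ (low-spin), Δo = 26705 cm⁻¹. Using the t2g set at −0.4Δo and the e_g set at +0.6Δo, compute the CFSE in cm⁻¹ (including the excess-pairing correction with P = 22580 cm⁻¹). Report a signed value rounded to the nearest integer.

-18932

Ligand charges: 2×(+0) from NH₃ and 4×(-1) from NO₂⁻ sum to -4; with overall charge -1, Co is +3.
Co³⁺: group 9, so d-count = 9 − 3 = 6.
The d⁶ electrons fill as t2g^6 e_g^0.
CFSE(orbital) = 6×(-0.4Δo) + 0×(0.6Δo) = -2.4Δo; with Δo = 26705 cm⁻¹ that is -64092 cm⁻¹.
Relative to high-spin t2g^4 e_g^2 (1 paired), the low-spin configuration has 2 additional pairs, contributing +2 × 22580 = +45160 cm⁻¹.
Combining: -64092 + 45160 = -18932 cm⁻¹.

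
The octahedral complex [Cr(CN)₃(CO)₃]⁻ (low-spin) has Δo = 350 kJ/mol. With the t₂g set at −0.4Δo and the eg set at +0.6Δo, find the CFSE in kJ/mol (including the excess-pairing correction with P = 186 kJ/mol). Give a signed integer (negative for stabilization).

Ligand charges: 3×(-1) from CN⁻ and 3×(+0) from CO sum to -3; with overall charge -1, Cr is +2.
Cr sits in group 6; removing 2 electrons leaves Cr²⁺ with 6 − 2 = 4 d electrons.
Configuration: t₂g⁴ eg⁰.
The orbital stabilization is -1.6Δo = -1.6 × 350 = -560 kJ/mol.
High-spin d⁴ would be t₂g³ eg¹ with 0 pairs; low-spin has 1, so 1 excess pair costs +1P = +186 kJ/mol.
Net CFSE = -560 + 186 = -374 kJ/mol.

-374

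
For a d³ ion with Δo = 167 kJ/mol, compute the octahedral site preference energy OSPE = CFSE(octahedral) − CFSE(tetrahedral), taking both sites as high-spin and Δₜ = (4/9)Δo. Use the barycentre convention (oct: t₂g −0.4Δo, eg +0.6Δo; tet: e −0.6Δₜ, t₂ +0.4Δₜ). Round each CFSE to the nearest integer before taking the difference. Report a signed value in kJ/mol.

Octahedral high-spin t2g^3 e_g^0: CFSE = -1.2 × 167 = -200 kJ/mol.
In a tetrahedral site the filling is e^2 t2^1: CFSE(tet) = -0.8Δₜ = -0.8 × (4/9)(167) = -59 kJ/mol.
Subtracting, OSPE = -200 − (-59) = -141 kJ/mol.

-141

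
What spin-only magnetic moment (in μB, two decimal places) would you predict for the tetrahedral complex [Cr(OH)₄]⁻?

Each OH⁻ contributes -1; 4 × (-1) = -4. With overall charge -1, Cr is in the +3 oxidation state.
Cr is in group 6, so Cr³⁺ is d³ (6 − 3 = 3).
Tetrahedral splitting is small, so the complex is high-spin.
Configuration: e^2 t2^1 → 3 unpaired electrons.
μ(spin-only) = √[3(3+2)] = √15 ≈ 3.87 μB.

3.87 μB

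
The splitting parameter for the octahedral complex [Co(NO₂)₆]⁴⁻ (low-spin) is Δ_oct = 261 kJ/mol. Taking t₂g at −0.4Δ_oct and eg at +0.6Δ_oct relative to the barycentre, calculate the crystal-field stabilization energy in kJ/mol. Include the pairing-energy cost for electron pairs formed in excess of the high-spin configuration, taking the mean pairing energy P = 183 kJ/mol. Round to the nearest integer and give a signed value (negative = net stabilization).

-287

Each NO₂⁻ contributes -1; 6 × (-1) = -6. With overall charge -4, Co is in the +2 oxidation state.
Co sits in group 9; removing 2 electrons leaves Co²⁺ with 9 − 2 = 7 d electrons.
The d⁷ electrons fill as t₂g⁶ eg¹.
CFSE(orbital) = 6×(-0.4Δ_oct) + 1×(0.6Δ_oct) = -1.8Δ_oct; with Δ_oct = 261 kJ/mol that is -470 kJ/mol.
Relative to high-spin t₂g⁵ eg² (2 paired), the low-spin configuration has 1 additional pair, contributing +1 × 183 = +183 kJ/mol.
Combining: -470 + 183 = -287 kJ/mol.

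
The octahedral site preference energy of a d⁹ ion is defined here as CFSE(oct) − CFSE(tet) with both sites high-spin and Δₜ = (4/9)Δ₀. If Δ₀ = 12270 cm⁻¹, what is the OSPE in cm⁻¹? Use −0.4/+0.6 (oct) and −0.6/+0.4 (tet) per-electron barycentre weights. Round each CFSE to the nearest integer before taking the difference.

-5181

Octahedral (high-spin): t₂g⁶ eg³, CFSE = 6(−0.4) + 3(+0.6) = -0.6Δ₀ = -0.6 × 12270 = -7362 cm⁻¹.
In a tetrahedral site the filling is e⁴ t₂⁵: CFSE(tet) = -0.4Δₜ = -0.4 × (4/9)(12270) = -2181 cm⁻¹.
OSPE = CFSE(oct) − CFSE(tet) = -7362 − (-2181) = -5181 cm⁻¹.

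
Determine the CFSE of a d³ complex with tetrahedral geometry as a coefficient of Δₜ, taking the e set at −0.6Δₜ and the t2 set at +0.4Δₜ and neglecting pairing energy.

-0.8 Δₜ

Tetrahedral splitting is small, so the complex is high-spin.
Configuration: e^2 t2^1.
CFSE = 2(-0.6Δₜ) + 1(0.4Δₜ) = -1.2Δₜ + 0.4Δₜ = -0.8Δₜ.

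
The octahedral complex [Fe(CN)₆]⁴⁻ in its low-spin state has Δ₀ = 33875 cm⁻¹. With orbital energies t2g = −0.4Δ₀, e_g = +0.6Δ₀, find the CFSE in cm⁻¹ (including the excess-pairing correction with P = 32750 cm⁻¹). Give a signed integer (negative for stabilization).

Each CN⁻ contributes -1; 6 × (-1) = -6. With overall charge -4, Fe is in the +2 oxidation state.
Group 8 minus oxidation state +2 gives a d⁶ configuration for Fe²⁺.
Configuration: t2g^6 e_g^0.
CFSE(orbital) = 6×(-0.4Δ₀) + 0×(0.6Δ₀) = -2.4Δ₀; with Δ₀ = 33875 cm⁻¹ that is -81300 cm⁻¹.
Pairing penalty: 3 pairs vs 1 in the high-spin reference → 2 extra × P = 65500 cm⁻¹.
Overall CFSE = -81300 + 65500 = -15800 cm⁻¹.

-15800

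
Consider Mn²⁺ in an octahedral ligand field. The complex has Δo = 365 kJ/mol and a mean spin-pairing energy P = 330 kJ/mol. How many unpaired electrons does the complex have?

Group 7 minus oxidation state +2 gives a d⁵ configuration for Mn²⁺.
Since Δo = 365 kJ/mol > P = 330 kJ/mol, the complex adopts the low-spin configuration.
Configuration: t2g^5 e_g^0.
Unpaired electrons: 1.

1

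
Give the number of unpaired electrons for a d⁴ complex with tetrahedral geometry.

Tetrahedral splitting is small, so the complex is high-spin.
Configuration: e² t₂², giving 4 unpaired electrons.

4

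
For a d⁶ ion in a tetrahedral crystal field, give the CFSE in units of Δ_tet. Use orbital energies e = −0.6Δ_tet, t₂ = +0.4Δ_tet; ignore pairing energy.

-0.6 Δ_tet

With tetrahedral geometry the complex is necessarily high-spin.
Configuration: e³ t₂³.
CFSE = 3(-0.6Δ_tet) + 3(0.4Δ_tet) = -1.8Δ_tet + 1.2Δ_tet = -0.6Δ_tet.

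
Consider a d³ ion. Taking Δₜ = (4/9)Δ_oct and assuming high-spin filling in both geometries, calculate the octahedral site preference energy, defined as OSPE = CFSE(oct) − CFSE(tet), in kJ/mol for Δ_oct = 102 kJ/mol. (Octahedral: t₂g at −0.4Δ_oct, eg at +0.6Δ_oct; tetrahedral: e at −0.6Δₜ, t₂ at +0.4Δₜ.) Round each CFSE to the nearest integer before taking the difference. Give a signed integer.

In an octahedral site d³ (HS) is t₂g³ eg⁰, giving CFSE(oct) = -1.2Δ_oct = -122 kJ/mol.
Tetrahedral e² t₂¹ gives -0.8Δₜ = -0.8 × (4/9) × 102 = -36 kJ/mol.
OSPE = CFSE(oct) − CFSE(tet) = -122 − (-36) = -86 kJ/mol.

-86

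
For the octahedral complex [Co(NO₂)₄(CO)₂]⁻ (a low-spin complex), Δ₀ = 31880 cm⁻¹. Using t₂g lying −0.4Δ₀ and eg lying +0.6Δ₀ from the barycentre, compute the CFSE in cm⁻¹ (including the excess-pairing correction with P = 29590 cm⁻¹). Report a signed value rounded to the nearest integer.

Ligand charges: 4×(-1) from NO₂⁻ and 2×(+0) from CO sum to -4; with overall charge -1, Co is +3.
Group 9 minus oxidation state +3 gives a d⁶ configuration for Co³⁺.
The d⁶ electrons fill as t₂g⁶ eg⁰.
Orbital CFSE = 6(-0.4) + 0(0.6) = -2.4Δ₀ = -2.4 × 31880 = -76512 cm⁻¹.
Pairing penalty: 3 pairs vs 1 in the high-spin reference → 2 extra × P = 59180 cm⁻¹.
Combining: -76512 + 59180 = -17332 cm⁻¹.

-17332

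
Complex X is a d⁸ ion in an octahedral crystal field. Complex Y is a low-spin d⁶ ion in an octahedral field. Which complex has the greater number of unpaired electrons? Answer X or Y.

X: t2g^6 e_g^2 → 2 unpaired.
Y: t2g^6 e_g^0 → 0 unpaired.
So X has more unpaired electrons.

X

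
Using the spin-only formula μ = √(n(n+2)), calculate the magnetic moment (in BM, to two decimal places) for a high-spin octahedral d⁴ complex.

Configuration: t₂g³ eg¹ → 4 unpaired electrons.
μ(spin-only) = √[4(4+2)] = √24 ≈ 4.90 BM.

4.90 BM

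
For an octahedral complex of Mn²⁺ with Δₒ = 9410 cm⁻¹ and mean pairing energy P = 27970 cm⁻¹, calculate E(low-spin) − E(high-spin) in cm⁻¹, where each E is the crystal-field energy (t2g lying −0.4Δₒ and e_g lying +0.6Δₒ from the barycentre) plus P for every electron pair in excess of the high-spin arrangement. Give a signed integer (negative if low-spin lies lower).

37120

Mn²⁺: group 7, so d-count = 7 − 2 = 5.
High-spin d⁵ fills as t2g^3 e_g^2 with CFSE 3(−0.4) + 2(+0.6) = 0.0Δₒ = 0 cm⁻¹.
For low-spin the configuration is t2g^5 e_g^0: orbital energy -2.0 × 9410 = -18820 cm⁻¹, and 2 additional pairs relative to high-spin add 55940 cm⁻¹, giving 37120 cm⁻¹.
E(LS) − E(HS) = 37120 − (0) = 37120 cm⁻¹.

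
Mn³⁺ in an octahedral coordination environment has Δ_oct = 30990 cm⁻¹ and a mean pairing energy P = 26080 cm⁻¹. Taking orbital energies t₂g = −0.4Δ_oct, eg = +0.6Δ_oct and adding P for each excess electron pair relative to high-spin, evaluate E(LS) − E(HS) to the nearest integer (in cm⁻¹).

Group 7 minus oxidation state +3 gives a d⁴ configuration for Mn³⁺.
High-spin: t₂g³ eg¹, CFSE = -0.6Δ_oct = -18594 cm⁻¹.
Low-spin t₂g⁴ eg⁰ gives -1.6Δ_oct = -49584 cm⁻¹, but forming 1 extra pair costs 1P = 26080 cm⁻¹, so E(LS) = -49584 + 26080 = -23504 cm⁻¹.
Thus E(LS) − E(HS) = -4910 cm⁻¹.

-4910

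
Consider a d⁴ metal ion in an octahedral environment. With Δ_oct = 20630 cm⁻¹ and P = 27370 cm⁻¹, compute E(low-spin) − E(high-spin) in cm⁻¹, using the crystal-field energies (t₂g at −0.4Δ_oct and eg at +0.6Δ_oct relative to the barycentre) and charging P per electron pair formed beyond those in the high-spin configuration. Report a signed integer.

High-spin: t₂g³ eg¹, CFSE = -0.6Δ_oct = -12378 cm⁻¹.
For low-spin the configuration is t₂g⁴ eg⁰: orbital energy -1.6 × 20630 = -33008 cm⁻¹, and 1 additional pair relative to high-spin adds 27370 cm⁻¹, giving -5638 cm⁻¹.
The difference is -5638 − (-12378) = 6740 cm⁻¹, so high-spin lies lower.

6740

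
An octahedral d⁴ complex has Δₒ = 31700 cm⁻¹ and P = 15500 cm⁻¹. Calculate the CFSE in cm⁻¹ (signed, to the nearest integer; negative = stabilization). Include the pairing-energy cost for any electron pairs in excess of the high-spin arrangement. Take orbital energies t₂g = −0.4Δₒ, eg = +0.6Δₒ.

-35220

Since Δₒ = 31700 cm⁻¹ > P = 15500 cm⁻¹, the complex adopts the low-spin configuration.
That gives t₂g⁴ eg⁰.
Orbital CFSE = -1.6Δₒ = -1.6 × 31700 = -50720 cm⁻¹.
Excess pairs vs high-spin: 1 − 0 = 1; pairing cost = +15500 cm⁻¹.
Net CFSE = -50720 + 15500 = -35220 cm⁻¹.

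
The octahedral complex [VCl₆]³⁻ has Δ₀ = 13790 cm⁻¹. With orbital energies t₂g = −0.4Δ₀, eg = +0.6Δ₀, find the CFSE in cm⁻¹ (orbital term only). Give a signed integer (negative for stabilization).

Each Cl⁻ contributes -1; 6 × (-1) = -6. With overall charge -3, V is in the +3 oxidation state.
Group 5 minus oxidation state +3 gives a d² configuration for V³⁺.
The d² electrons fill as t₂g² eg⁰.
CFSE(orbital) = 2×(-0.4Δ₀) + 0×(0.6Δ₀) = -0.8Δ₀; with Δ₀ = 13790 cm⁻¹ that is -11032 cm⁻¹.

-11032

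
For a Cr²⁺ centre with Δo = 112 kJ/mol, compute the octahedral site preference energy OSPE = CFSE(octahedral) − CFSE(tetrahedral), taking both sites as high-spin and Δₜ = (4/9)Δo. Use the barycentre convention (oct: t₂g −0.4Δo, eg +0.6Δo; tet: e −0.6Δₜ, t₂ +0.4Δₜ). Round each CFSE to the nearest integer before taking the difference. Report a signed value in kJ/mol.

Group 6 minus oxidation state +2 gives a d⁴ configuration for Cr²⁺.
In an octahedral site d⁴ (HS) is t₂g³ eg¹, giving CFSE(oct) = -0.6Δo = -67 kJ/mol.
Tetrahedral: e² t₂², CFSE = 2(−0.6) + 2(+0.4) = -0.4Δₜ = -0.4 × (4/9) × 112 = -20 kJ/mol.
OSPE = CFSE(oct) − CFSE(tet) = -67 − (-20) = -47 kJ/mol.

-47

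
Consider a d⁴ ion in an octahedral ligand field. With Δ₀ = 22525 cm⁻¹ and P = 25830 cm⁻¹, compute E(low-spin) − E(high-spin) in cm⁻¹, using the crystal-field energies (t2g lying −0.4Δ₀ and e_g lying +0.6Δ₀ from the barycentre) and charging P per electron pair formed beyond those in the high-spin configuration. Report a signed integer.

3305

In the high-spin limit (t2g^3 e_g^1) the orbital term is -0.6Δ₀ = -13515 cm⁻¹, with no excess pairing.
Low-spin t2g^4 e_g^0 gives -1.6Δ₀ = -36040 cm⁻¹, but forming 1 extra pair costs 1P = 25830 cm⁻¹, so E(LS) = -36040 + 25830 = -10210 cm⁻¹.
Thus E(LS) − E(HS) = 3305 cm⁻¹.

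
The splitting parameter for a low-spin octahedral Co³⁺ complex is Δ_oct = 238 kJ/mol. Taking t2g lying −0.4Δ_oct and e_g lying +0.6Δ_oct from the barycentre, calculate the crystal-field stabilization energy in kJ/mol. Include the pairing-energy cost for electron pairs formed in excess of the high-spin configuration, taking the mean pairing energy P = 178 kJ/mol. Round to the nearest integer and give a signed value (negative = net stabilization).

-215

Co sits in group 9; removing 3 electrons leaves Co³⁺ with 9 − 3 = 6 d electrons.
The d⁶ electrons fill as t2g^6 e_g^0.
CFSE(orbital) = 6×(-0.4Δ_oct) + 0×(0.6Δ_oct) = -2.4Δ_oct; with Δ_oct = 238 kJ/mol that is -571 kJ/mol.
Relative to high-spin t2g^4 e_g^2 (1 paired), the low-spin configuration has 2 additional pairs, contributing +2 × 178 = +356 kJ/mol.
Overall CFSE = -571 + 356 = -215 kJ/mol.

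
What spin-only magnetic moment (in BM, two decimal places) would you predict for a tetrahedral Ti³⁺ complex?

1.73 BM

Ti³⁺: group 4, so d-count = 4 − 3 = 1.
Tetrahedral fields are weak (Δₜ ≈ 4/9 Δₒ), so electrons fill high-spin.
Configuration: e¹ t₂⁰ → 1 unpaired electron.
μ(spin-only) = √[1(1+2)] = √3 ≈ 1.73 BM.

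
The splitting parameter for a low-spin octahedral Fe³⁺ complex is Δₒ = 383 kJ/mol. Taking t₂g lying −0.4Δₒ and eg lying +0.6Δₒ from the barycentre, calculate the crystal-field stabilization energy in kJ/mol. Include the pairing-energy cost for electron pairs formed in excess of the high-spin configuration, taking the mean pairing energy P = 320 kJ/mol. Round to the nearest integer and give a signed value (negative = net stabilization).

-126

Fe sits in group 8; removing 3 electrons leaves Fe³⁺ with 8 − 3 = 5 d electrons.
Configuration: t₂g⁵ eg⁰.
The orbital stabilization is -2.0Δₒ = -2.0 × 383 = -766 kJ/mol.
Pairing penalty: 2 pairs vs 0 in the high-spin reference → 2 extra × P = 640 kJ/mol.
Net CFSE = -766 + 640 = -126 kJ/mol.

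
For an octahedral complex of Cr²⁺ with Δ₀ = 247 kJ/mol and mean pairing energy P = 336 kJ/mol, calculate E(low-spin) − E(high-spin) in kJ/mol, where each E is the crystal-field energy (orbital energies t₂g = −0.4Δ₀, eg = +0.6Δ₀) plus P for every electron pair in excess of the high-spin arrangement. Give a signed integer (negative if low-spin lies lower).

Cr²⁺: group 6, so d-count = 6 − 2 = 4.
In the high-spin limit (t₂g³ eg¹) the orbital term is -0.6Δ₀ = -148 kJ/mol, with no excess pairing.
Low-spin t₂g⁴ eg⁰ gives -1.6Δ₀ = -395 kJ/mol, but forming 1 extra pair costs 1P = 336 kJ/mol, so E(LS) = -395 + 336 = -59 kJ/mol.
The difference is -59 − (-148) = 89 kJ/mol, so high-spin lies lower.

89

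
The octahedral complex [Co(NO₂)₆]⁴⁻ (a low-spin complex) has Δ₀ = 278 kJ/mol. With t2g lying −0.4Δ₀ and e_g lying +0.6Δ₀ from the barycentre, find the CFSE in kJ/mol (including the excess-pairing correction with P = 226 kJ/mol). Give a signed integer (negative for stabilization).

-274

Each NO₂⁻ contributes -1; 6 × (-1) = -6. With overall charge -4, Co is in the +2 oxidation state.
Co sits in group 9; removing 2 electrons leaves Co²⁺ with 9 − 2 = 7 d electrons.
Configuration: t2g^6 e_g^1.
Orbital CFSE = 6(-0.4) + 1(0.6) = -1.8Δ₀ = -1.8 × 278 = -500 kJ/mol.
High-spin d⁷ would be t2g^5 e_g^2 with 2 pairs; low-spin has 3, so 1 excess pair costs +1P = +226 kJ/mol.
Combining: -500 + 226 = -274 kJ/mol.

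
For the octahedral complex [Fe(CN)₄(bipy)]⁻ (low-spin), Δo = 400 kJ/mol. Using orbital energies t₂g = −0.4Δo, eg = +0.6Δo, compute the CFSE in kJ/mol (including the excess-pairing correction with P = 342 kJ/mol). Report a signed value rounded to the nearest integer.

Ligand charges: 4×(-1) from CN⁻ and 1×(+0) from bipy sum to -4; with overall charge -1, Fe is +3.
Fe³⁺: group 8, so d-count = 8 − 3 = 5.
Configuration: t₂g⁵ eg⁰.
CFSE(orbital) = 5×(-0.4Δo) + 0×(0.6Δo) = -2.0Δo; with Δo = 400 kJ/mol that is -800 kJ/mol.
High-spin d⁵ would be t₂g³ eg² with 0 pairs; low-spin has 2, so 2 excess pairs cost +2P = +684 kJ/mol.
Combining: -800 + 684 = -116 kJ/mol.

-116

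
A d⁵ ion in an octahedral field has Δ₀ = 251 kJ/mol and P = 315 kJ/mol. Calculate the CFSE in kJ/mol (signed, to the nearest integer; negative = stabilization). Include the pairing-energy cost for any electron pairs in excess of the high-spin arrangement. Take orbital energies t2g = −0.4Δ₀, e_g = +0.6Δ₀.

With Δ₀ < P the complex is high-spin.
Configuration: t2g^3 e_g^2.
Orbital CFSE = 0.0Δ₀ = 0.0 × 251 = 0 kJ/mol.
High-spin has no excess pairs, so no pairing correction applies.

0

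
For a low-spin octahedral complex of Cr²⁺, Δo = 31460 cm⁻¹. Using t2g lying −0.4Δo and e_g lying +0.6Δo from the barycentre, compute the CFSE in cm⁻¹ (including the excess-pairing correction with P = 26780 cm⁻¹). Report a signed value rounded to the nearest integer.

Group 6 minus oxidation state +2 gives a d⁴ configuration for Cr²⁺.
The d⁴ electrons fill as t2g^4 e_g^0.
The orbital stabilization is -1.6Δo = -1.6 × 31460 = -50336 cm⁻¹.
High-spin d⁴ would be t2g^3 e_g^1 with 0 pairs; low-spin has 1, so 1 excess pair costs +1P = +26780 cm⁻¹.
Combining: -50336 + 26780 = -23556 cm⁻¹.

-23556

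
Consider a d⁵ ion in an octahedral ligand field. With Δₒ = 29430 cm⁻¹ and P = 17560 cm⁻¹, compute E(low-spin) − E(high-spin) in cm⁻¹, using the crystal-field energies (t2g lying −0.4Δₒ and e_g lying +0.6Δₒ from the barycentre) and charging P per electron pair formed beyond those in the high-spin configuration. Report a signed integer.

-23740

High-spin: t2g^3 e_g^2, CFSE = 0.0Δₒ = 0 cm⁻¹.
For low-spin the configuration is t2g^5 e_g^0: orbital energy -2.0 × 29430 = -58860 cm⁻¹, and 2 additional pairs relative to high-spin add 35120 cm⁻¹, giving -23740 cm⁻¹.
The difference is -23740 − (0) = -23740 cm⁻¹, so low-spin lies lower.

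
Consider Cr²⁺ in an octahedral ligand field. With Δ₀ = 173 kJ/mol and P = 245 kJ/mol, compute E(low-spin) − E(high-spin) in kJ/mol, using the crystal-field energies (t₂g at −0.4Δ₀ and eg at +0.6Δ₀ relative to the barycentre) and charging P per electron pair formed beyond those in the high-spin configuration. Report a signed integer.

72

Cr is in group 6, so Cr²⁺ is d⁴ (6 − 2 = 4).
High-spin: t₂g³ eg¹, CFSE = -0.6Δ₀ = -104 kJ/mol.
For low-spin the configuration is t₂g⁴ eg⁰: orbital energy -1.6 × 173 = -277 kJ/mol, and 1 additional pair relative to high-spin adds 245 kJ/mol, giving -32 kJ/mol.
Thus E(LS) − E(HS) = 72 kJ/mol.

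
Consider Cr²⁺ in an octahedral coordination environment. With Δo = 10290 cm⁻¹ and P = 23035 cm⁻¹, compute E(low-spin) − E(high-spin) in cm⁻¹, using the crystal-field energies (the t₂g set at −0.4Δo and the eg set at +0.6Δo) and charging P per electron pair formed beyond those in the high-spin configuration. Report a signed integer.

12745

Group 6 minus oxidation state +2 gives a d⁴ configuration for Cr²⁺.
High-spin d⁴ fills as t₂g³ eg¹ with CFSE 3(−0.4) + 1(+0.6) = -0.6Δo = -6174 cm⁻¹.
For low-spin the configuration is t₂g⁴ eg⁰: orbital energy -1.6 × 10290 = -16464 cm⁻¹, and 1 additional pair relative to high-spin adds 23035 cm⁻¹, giving 6571 cm⁻¹.
Thus E(LS) − E(HS) = 12745 cm⁻¹.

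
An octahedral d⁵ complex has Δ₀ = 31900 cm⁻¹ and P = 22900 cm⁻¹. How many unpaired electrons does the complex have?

Δ₀ > P, so pairing is preferred: the ground state is low-spin.
Configuration: t2g^5 e_g^0.
Unpaired electrons: 1.

1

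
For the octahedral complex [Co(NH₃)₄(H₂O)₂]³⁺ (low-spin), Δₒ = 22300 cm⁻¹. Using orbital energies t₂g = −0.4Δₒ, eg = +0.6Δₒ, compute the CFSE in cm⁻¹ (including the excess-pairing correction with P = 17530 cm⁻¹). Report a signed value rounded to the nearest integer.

-18460

Ligand charges: 4×(+0) from NH₃ and 2×(+0) from H₂O sum to +0; with overall charge +3, Co is +3.
Co³⁺: group 9, so d-count = 9 − 3 = 6.
The d⁶ electrons fill as t₂g⁶ eg⁰.
CFSE(orbital) = 6×(-0.4Δₒ) + 0×(0.6Δₒ) = -2.4Δₒ; with Δₒ = 22300 cm⁻¹ that is -53520 cm⁻¹.
High-spin d⁶ would be t₂g⁴ eg² with 1 pair; low-spin has 3, so 2 excess pairs cost +2P = +35060 cm⁻¹.
Combining: -53520 + 35060 = -18460 cm⁻¹.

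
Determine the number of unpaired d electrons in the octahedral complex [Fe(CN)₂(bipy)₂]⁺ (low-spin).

1

Ligand charges: 2×(-1) from CN⁻ and 2×(+0) from bipy sum to -2; with overall charge +1, Fe is +3.
Fe sits in group 8; removing 3 electrons leaves Fe³⁺ with 8 − 3 = 5 d electrons.
Configuration: t2g^5 e_g^0, giving 1 unpaired electron.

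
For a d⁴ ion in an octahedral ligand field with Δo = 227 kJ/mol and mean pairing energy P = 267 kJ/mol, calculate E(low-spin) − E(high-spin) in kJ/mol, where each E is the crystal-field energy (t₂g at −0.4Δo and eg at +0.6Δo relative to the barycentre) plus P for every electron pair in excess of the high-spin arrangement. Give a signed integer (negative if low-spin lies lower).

40

High-spin d⁴ fills as t₂g³ eg¹ with CFSE 3(−0.4) + 1(+0.6) = -0.6Δo = -136 kJ/mol.
Low-spin t₂g⁴ eg⁰ gives -1.6Δo = -363 kJ/mol, but forming 1 extra pair costs 1P = 267 kJ/mol, so E(LS) = -363 + 267 = -96 kJ/mol.
Thus E(LS) − E(HS) = 40 kJ/mol.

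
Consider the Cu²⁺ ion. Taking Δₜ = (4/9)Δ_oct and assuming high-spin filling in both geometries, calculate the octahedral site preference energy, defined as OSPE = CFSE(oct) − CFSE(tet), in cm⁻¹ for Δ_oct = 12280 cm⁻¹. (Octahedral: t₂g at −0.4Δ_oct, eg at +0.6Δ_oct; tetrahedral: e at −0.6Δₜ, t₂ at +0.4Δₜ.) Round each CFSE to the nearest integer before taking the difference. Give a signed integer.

-5185

Cu sits in group 11; removing 2 electrons leaves Cu²⁺ with 11 − 2 = 9 d electrons.
Octahedral (high-spin): t₂g⁶ eg³, CFSE = 6(−0.4) + 3(+0.6) = -0.6Δ_oct = -0.6 × 12280 = -7368 cm⁻¹.
Tetrahedral e⁴ t₂⁵ gives -0.4Δₜ = -0.4 × (4/9) × 12280 = -2183 cm⁻¹.
OSPE = CFSE(oct) − CFSE(tet) = -7368 − (-2183) = -5185 cm⁻¹.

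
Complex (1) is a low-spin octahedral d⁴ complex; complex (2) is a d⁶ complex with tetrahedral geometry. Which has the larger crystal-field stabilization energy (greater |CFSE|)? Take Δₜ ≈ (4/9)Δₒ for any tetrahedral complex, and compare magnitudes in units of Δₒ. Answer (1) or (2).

(1)

(1): t₂g⁴ eg⁰, CFSE = -1.6Δₒ.
(2): Tetrahedral fields are weak (Δₜ ≈ 4/9 Δₒ), so electrons fill high-spin; e³ t₂³, CFSE = -0.6Δₜ ≈ -0.27Δₒ.
So (1) has the larger |CFSE|.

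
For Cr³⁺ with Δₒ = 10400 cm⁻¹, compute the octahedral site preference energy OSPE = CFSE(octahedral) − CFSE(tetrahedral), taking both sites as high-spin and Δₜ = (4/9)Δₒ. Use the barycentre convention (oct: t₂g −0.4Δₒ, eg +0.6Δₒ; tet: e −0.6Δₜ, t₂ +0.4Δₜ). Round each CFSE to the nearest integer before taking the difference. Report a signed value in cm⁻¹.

Cr is in group 6, so Cr³⁺ is d³ (6 − 3 = 3).
Octahedral high-spin t₂g³ eg⁰: CFSE = -1.2 × 10400 = -12480 cm⁻¹.
In a tetrahedral site the filling is e² t₂¹: CFSE(tet) = -0.8Δₜ = -0.8 × (4/9)(10400) = -3698 cm⁻¹.
OSPE = CFSE(oct) − CFSE(tet) = -12480 − (-3698) = -8782 cm⁻¹.

-8782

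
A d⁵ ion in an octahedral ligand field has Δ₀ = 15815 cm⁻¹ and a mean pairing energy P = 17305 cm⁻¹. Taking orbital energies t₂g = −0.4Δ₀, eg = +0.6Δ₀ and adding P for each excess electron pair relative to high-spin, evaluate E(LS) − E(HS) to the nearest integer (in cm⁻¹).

2980

High-spin: t₂g³ eg², CFSE = 0.0Δ₀ = 0 cm⁻¹.
Low-spin: t₂g⁵ eg⁰, orbital CFSE = -2.0Δ₀ = -31630 cm⁻¹; plus 2 excess pairs × P = +34610 cm⁻¹; total 2980 cm⁻¹.
The difference is 2980 − (0) = 2980 cm⁻¹, so high-spin lies lower.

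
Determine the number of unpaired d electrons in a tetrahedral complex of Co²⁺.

3

Co sits in group 9; removing 2 electrons leaves Co²⁺ with 9 − 2 = 7 d electrons.
Tetrahedral fields are weak (Δₜ ≈ 4/9 Δₒ), so electrons fill high-spin.
Configuration: e⁴ t₂³, giving 3 unpaired electrons.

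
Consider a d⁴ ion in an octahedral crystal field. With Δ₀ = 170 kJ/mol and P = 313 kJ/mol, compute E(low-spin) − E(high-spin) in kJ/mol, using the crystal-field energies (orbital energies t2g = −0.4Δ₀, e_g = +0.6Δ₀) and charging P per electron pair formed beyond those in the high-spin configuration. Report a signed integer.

143

High-spin: t2g^3 e_g^1, CFSE = -0.6Δ₀ = -102 kJ/mol.
Low-spin: t2g^4 e_g^0, orbital CFSE = -1.6Δ₀ = -272 kJ/mol; plus 1 excess pair × P = +313 kJ/mol; total 41 kJ/mol.
E(LS) − E(HS) = 41 − (-102) = 143 kJ/mol.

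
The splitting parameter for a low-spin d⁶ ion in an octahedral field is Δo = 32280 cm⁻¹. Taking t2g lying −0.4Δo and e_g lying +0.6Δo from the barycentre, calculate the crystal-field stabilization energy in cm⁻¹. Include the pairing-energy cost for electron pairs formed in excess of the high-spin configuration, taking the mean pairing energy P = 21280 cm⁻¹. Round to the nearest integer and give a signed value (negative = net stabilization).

-34912

Electron filling gives t2g^6 e_g^0.
The orbital stabilization is -2.4Δo = -2.4 × 32280 = -77472 cm⁻¹.
Pairing penalty: 3 pairs vs 1 in the high-spin reference → 2 extra × P = 42560 cm⁻¹.
Combining: -77472 + 42560 = -34912 cm⁻¹.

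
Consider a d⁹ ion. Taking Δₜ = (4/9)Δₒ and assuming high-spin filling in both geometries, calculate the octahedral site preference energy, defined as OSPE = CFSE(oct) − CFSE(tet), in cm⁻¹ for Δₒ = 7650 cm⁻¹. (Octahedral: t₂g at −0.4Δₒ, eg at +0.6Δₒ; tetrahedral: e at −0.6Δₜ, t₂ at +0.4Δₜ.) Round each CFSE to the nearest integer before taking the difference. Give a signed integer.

-3230

In an octahedral site d⁹ (HS) is t2g^6 e_g^3, giving CFSE(oct) = -0.6Δₒ = -4590 cm⁻¹.
In a tetrahedral site the filling is e^4 t2^5: CFSE(tet) = -0.4Δₜ = -0.4 × (4/9)(7650) = -1360 cm⁻¹.
OSPE = CFSE(oct) − CFSE(tet) = -4590 − (-1360) = -3230 cm⁻¹.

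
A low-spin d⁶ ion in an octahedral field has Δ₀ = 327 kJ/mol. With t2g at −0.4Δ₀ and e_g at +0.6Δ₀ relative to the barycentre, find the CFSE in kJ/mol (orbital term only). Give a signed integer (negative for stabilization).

Electron filling gives t2g^6 e_g^0.
CFSE(orbital) = 6×(-0.4Δ₀) + 0×(0.6Δ₀) = -2.4Δ₀; with Δ₀ = 327 kJ/mol that is -785 kJ/mol.

-785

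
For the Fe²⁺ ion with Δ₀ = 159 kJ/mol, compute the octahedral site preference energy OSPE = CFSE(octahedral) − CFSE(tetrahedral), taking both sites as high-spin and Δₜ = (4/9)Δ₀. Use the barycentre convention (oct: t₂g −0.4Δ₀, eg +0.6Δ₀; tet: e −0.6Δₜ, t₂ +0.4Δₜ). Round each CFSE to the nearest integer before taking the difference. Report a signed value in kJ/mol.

Group 8 minus oxidation state +2 gives a d⁶ configuration for Fe²⁺.
In an octahedral site d⁶ (HS) is t2g^4 e_g^2, giving CFSE(oct) = -0.4Δ₀ = -64 kJ/mol.
Tetrahedral: e^3 t2^3, CFSE = 3(−0.6) + 3(+0.4) = -0.6Δₜ = -0.6 × (4/9) × 159 = -42 kJ/mol.
OSPE = CFSE(oct) − CFSE(tet) = -64 − (-42) = -22 kJ/mol.

-22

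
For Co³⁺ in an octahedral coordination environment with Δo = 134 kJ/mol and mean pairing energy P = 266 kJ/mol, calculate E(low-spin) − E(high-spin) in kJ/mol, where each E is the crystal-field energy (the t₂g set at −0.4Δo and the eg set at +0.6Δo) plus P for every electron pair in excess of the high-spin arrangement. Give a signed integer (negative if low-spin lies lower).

Co sits in group 9; removing 3 electrons leaves Co³⁺ with 9 − 3 = 6 d electrons.
In the high-spin limit (t₂g⁴ eg²) the orbital term is -0.4Δo = -54 kJ/mol, with no excess pairing.
Low-spin t₂g⁶ eg⁰ gives -2.4Δo = -322 kJ/mol, but forming 2 extra pairs costs 2P = 532 kJ/mol, so E(LS) = -322 + 532 = 210 kJ/mol.
E(LS) − E(HS) = 210 − (-54) = 264 kJ/mol.

264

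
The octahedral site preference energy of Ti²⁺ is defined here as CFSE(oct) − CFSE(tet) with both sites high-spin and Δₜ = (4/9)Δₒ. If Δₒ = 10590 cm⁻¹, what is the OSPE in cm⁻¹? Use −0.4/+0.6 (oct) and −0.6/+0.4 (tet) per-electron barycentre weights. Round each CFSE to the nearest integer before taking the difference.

Ti sits in group 4; removing 2 electrons leaves Ti²⁺ with 4 − 2 = 2 d electrons.
Octahedral high-spin t₂g² eg⁰: CFSE = -0.8 × 10590 = -8472 cm⁻¹.
In a tetrahedral site the filling is e² t₂⁰: CFSE(tet) = -1.2Δₜ = -1.2 × (4/9)(10590) = -5648 cm⁻¹.
OSPE = CFSE(oct) − CFSE(tet) = -8472 − (-5648) = -2824 cm⁻¹.

-2824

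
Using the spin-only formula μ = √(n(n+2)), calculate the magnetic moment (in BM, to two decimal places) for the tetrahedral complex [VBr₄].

Each Br⁻ contributes -1; 4 × (-1) = -4. With overall charge +0, V is in the +4 oxidation state.
V is in group 5, so V⁴⁺ is d¹ (5 − 4 = 1).
Tetrahedral splitting is small, so the complex is high-spin.
Configuration: e¹ t₂⁰ → 1 unpaired electron.
μ(spin-only) = √[1(1+2)] = √3 ≈ 1.73 BM.

1.73 BM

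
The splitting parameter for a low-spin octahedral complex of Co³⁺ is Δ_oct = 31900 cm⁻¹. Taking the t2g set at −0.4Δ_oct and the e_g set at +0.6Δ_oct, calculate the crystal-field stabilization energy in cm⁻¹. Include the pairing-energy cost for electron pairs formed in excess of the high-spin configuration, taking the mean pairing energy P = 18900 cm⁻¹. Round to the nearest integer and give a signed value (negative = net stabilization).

Co is in group 9, so Co³⁺ is d⁶ (9 − 3 = 6).
Electron filling gives t2g^6 e_g^0.
CFSE(orbital) = 6×(-0.4Δ_oct) + 0×(0.6Δ_oct) = -2.4Δ_oct; with Δ_oct = 31900 cm⁻¹ that is -76560 cm⁻¹.
Pairing penalty: 3 pairs vs 1 in the high-spin reference → 2 extra × P = 37800 cm⁻¹.
Combining: -76560 + 37800 = -38760 cm⁻¹.

-38760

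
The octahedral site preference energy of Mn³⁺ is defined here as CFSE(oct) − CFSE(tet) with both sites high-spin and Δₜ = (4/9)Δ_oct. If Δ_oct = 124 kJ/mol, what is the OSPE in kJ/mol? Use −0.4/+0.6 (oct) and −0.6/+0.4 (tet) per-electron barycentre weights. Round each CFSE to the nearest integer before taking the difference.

-52

Mn sits in group 7; removing 3 electrons leaves Mn³⁺ with 7 − 3 = 4 d electrons.
In an octahedral site d⁴ (HS) is t2g^3 e_g^1, giving CFSE(oct) = -0.6Δ_oct = -74 kJ/mol.
Tetrahedral e^2 t2^2 gives -0.4Δₜ = -0.4 × (4/9) × 124 = -22 kJ/mol.
OSPE = CFSE(oct) − CFSE(tet) = -74 − (-22) = -52 kJ/mol.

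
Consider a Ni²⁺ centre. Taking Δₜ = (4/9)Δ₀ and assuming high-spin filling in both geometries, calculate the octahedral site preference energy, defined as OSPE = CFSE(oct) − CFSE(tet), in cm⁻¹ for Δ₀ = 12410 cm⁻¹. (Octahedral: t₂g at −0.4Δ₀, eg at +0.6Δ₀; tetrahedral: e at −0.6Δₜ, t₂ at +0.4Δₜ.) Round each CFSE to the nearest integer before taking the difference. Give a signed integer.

-10480

Group 10 minus oxidation state +2 gives a d⁸ configuration for Ni²⁺.
Octahedral high-spin t₂g⁶ eg²: CFSE = -1.2 × 12410 = -14892 cm⁻¹.
Tetrahedral: e⁴ t₂⁴, CFSE = 4(−0.6) + 4(+0.4) = -0.8Δₜ = -0.8 × (4/9) × 12410 = -4412 cm⁻¹.
OSPE = CFSE(oct) − CFSE(tet) = -14892 − (-4412) = -10480 cm⁻¹.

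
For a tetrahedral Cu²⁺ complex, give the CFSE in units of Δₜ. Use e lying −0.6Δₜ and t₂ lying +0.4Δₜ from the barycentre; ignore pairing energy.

-0.4 Δₜ

Cu sits in group 11; removing 2 electrons leaves Cu²⁺ with 11 − 2 = 9 d electrons.
Tetrahedral splitting is small, so the complex is high-spin.
Configuration: e⁴ t₂⁵.
CFSE = 4(-0.6Δₜ) + 5(0.4Δₜ) = -2.4Δₜ + 2.0Δₜ = -0.4Δₜ.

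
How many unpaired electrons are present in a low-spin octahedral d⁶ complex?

Configuration: t2g^6 e_g^0, giving 0 unpaired electrons.

0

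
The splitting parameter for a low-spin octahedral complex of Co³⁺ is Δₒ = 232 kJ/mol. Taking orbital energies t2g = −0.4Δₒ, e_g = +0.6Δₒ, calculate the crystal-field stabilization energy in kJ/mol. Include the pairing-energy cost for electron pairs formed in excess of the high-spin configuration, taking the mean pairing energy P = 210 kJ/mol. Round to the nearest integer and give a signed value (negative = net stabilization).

-137

Co sits in group 9; removing 3 electrons leaves Co³⁺ with 9 − 3 = 6 d electrons.
The d⁶ electrons fill as t2g^6 e_g^0.
CFSE(orbital) = 6×(-0.4Δₒ) + 0×(0.6Δₒ) = -2.4Δₒ; with Δₒ = 232 kJ/mol that is -557 kJ/mol.
Pairing penalty: 3 pairs vs 1 in the high-spin reference → 2 extra × P = 420 kJ/mol.
Net CFSE = -557 + 420 = -137 kJ/mol.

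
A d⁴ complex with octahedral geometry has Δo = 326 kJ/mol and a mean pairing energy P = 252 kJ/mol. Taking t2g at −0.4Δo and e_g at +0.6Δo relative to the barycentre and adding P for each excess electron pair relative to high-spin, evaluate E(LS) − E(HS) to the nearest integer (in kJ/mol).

High-spin: t2g^3 e_g^1, CFSE = -0.6Δo = -196 kJ/mol.
For low-spin the configuration is t2g^4 e_g^0: orbital energy -1.6 × 326 = -522 kJ/mol, and 1 additional pair relative to high-spin adds 252 kJ/mol, giving -270 kJ/mol.
Thus E(LS) − E(HS) = -74 kJ/mol.

-74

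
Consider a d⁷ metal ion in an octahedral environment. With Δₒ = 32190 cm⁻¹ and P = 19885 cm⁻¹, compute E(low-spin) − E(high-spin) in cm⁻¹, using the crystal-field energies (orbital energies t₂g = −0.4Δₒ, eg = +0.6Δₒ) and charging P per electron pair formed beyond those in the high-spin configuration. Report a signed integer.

In the high-spin limit (t₂g⁵ eg²) the orbital term is -0.8Δₒ = -25752 cm⁻¹, with no excess pairing.
Low-spin t₂g⁶ eg¹ gives -1.8Δₒ = -57942 cm⁻¹, but forming 1 extra pair costs 1P = 19885 cm⁻¹, so E(LS) = -57942 + 19885 = -38057 cm⁻¹.
The difference is -38057 − (-25752) = -12305 cm⁻¹, so low-spin lies lower.

-12305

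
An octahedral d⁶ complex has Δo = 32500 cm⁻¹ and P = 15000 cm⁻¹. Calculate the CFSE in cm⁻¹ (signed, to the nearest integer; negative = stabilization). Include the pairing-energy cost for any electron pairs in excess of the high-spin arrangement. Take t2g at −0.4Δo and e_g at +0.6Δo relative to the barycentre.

Since Δo = 32500 cm⁻¹ > P = 15000 cm⁻¹, the complex adopts the low-spin configuration.
Configuration: t2g^6 e_g^0.
Orbital CFSE = -2.4Δo = -2.4 × 32500 = -78000 cm⁻¹.
Excess pairs vs high-spin: 3 − 1 = 2; pairing cost = +30000 cm⁻¹.
Net CFSE = -78000 + 30000 = -48000 cm⁻¹.

-48000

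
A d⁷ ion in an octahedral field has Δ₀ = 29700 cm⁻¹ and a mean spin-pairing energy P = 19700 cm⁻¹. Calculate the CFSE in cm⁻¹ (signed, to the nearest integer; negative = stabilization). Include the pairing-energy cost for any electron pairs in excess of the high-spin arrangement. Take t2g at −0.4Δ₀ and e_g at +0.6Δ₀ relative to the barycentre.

-33760

Δ₀ > P, so pairing is preferred: the ground state is low-spin.
Configuration: t2g^6 e_g^1.
Orbital CFSE = -1.8Δ₀ = -1.8 × 29700 = -53460 cm⁻¹.
Excess pairs vs high-spin: 3 − 2 = 1; pairing cost = +19700 cm⁻¹.
Net CFSE = -53460 + 19700 = -33760 cm⁻¹.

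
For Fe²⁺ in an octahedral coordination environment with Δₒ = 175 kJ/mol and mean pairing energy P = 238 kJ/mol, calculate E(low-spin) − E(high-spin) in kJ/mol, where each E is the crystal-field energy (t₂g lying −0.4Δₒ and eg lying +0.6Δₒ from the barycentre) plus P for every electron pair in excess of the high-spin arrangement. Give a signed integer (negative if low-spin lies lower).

Fe sits in group 8; removing 2 electrons leaves Fe²⁺ with 8 − 2 = 6 d electrons.
High-spin: t₂g⁴ eg², CFSE = -0.4Δₒ = -70 kJ/mol.
Low-spin: t₂g⁶ eg⁰, orbital CFSE = -2.4Δₒ = -420 kJ/mol; plus 2 excess pairs × P = +476 kJ/mol; total 56 kJ/mol.
E(LS) − E(HS) = 56 − (-70) = 126 kJ/mol.

126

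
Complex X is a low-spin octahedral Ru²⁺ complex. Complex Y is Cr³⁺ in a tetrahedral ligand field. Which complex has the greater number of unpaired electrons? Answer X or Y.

Y

X: Ru²⁺: group 8, so d-count = 8 − 2 = 6; t₂g⁶ eg⁰ → 0 unpaired.
Y: Cr³⁺: group 6, so d-count = 6 − 3 = 3; Tetrahedral fields are weak (Δₜ ≈ 4/9 Δₒ), so electrons fill high-spin; e^2 t2^1 → 3 unpaired.
So Y has more unpaired electrons.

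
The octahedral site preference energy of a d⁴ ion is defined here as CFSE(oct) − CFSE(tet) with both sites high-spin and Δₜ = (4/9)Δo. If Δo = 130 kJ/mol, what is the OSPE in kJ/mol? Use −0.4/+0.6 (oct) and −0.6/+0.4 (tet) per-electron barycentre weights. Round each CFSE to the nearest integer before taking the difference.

-55

Octahedral (high-spin): t₂g³ eg¹, CFSE = 3(−0.4) + 1(+0.6) = -0.6Δo = -0.6 × 130 = -78 kJ/mol.
Tetrahedral e² t₂² gives -0.4Δₜ = -0.4 × (4/9) × 130 = -23 kJ/mol.
OSPE = CFSE(oct) − CFSE(tet) = -78 − (-23) = -55 kJ/mol.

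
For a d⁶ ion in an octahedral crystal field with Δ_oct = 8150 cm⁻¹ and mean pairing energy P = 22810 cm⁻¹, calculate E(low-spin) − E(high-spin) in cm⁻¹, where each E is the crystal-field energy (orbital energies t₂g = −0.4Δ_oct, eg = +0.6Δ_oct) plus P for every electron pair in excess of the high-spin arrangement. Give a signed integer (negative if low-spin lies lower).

In the high-spin limit (t₂g⁴ eg²) the orbital term is -0.4Δ_oct = -3260 cm⁻¹, with no excess pairing.
Low-spin: t₂g⁶ eg⁰, orbital CFSE = -2.4Δ_oct = -19560 cm⁻¹; plus 2 excess pairs × P = +45620 cm⁻¹; total 26060 cm⁻¹.
The difference is 26060 − (-3260) = 29320 cm⁻¹, so high-spin lies lower.

29320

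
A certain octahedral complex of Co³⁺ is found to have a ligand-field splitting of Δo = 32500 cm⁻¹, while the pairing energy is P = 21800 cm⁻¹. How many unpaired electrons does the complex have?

Co³⁺: group 9, so d-count = 9 − 3 = 6.
With Δo > P the complex is low-spin.
That gives t2g^6 e_g^0.
Unpaired electrons: 0.

0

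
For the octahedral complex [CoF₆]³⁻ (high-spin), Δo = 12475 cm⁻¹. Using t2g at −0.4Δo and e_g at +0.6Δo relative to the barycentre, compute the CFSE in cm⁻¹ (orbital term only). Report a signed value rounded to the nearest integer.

Each F⁻ contributes -1; 6 × (-1) = -6. With overall charge -3, Co is in the +3 oxidation state.
Co is in group 9, so Co³⁺ is d⁶ (9 − 3 = 6).
Configuration: t2g^4 e_g^2.
Orbital CFSE = 4(-0.4) + 2(0.6) = -0.4Δo = -0.4 × 12475 = -4990 cm⁻¹.

-4990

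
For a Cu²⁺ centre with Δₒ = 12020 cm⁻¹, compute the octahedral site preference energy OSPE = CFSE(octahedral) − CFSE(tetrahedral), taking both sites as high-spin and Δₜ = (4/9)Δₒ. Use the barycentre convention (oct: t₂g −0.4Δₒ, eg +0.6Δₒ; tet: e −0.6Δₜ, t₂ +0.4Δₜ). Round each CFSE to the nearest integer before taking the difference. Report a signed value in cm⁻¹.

-5075

Cu is in group 11, so Cu²⁺ is d⁹ (11 − 2 = 9).
Octahedral (high-spin): t₂g⁶ eg³, CFSE = 6(−0.4) + 3(+0.6) = -0.6Δₒ = -0.6 × 12020 = -7212 cm⁻¹.
Tetrahedral: e⁴ t₂⁵, CFSE = 4(−0.6) + 5(+0.4) = -0.4Δₜ = -0.4 × (4/9) × 12020 = -2137 cm⁻¹.
OSPE = CFSE(oct) − CFSE(tet) = -7212 − (-2137) = -5075 cm⁻¹.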